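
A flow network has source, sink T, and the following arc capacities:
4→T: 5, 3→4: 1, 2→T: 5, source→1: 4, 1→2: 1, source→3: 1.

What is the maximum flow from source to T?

Augment source→3→4→T: bottleneck 1. Total 1.
Augment source→1→2→T: bottleneck 1. Total 2.
No augmenting path remains in the residual graph.

2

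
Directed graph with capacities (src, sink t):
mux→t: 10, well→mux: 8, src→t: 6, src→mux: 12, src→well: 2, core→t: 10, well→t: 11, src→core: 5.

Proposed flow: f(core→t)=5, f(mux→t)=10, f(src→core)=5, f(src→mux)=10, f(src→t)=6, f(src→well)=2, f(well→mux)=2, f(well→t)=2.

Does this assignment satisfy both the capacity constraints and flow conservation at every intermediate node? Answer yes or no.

Conservation fails at well: inflow 2 ≠ outflow 4.

No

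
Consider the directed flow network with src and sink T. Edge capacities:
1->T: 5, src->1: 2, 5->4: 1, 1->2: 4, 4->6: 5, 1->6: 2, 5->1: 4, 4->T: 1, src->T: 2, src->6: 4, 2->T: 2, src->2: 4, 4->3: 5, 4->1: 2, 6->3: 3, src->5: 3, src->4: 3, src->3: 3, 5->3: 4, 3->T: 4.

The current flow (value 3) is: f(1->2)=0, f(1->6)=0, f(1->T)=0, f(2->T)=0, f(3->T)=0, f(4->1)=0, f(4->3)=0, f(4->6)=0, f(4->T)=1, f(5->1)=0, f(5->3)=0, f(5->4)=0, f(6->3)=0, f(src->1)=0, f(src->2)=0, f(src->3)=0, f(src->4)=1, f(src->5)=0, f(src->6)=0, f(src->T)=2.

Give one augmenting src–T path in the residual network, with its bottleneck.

src->1->T, bottleneck 2

Residual along src->1->T: src->1: 2, 1->T: 5.
Bottleneck = min = 2.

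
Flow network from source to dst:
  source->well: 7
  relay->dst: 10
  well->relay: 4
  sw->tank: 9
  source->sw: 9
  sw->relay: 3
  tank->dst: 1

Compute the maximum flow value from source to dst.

8

Augment source->well->relay->dst: bottleneck 4. Total 4.
Augment source->sw->relay->dst: bottleneck 3. Total 7.
Augment source->sw->tank->dst: bottleneck 1. Total 8.
No augmenting path remains in the residual graph.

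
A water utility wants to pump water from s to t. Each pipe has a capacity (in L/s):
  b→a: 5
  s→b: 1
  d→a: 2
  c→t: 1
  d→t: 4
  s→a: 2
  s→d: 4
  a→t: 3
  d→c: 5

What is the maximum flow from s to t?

Augment s→d→t: bottleneck 4. Total 4.
Augment s→a→t: bottleneck 2. Total 6.
Augment s→b→a→t: bottleneck 1. Total 7.
No augmenting path remains in the residual graph.

7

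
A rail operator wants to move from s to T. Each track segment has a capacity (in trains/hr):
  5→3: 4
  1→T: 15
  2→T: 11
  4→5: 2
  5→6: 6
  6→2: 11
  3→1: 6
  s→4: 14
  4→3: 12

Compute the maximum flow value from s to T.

Augment s→4→3→1→T: bottleneck 6. Total 6.
Augment s→4→5→6→2→T: bottleneck 2. Total 8.
No augmenting path remains in the residual graph.

8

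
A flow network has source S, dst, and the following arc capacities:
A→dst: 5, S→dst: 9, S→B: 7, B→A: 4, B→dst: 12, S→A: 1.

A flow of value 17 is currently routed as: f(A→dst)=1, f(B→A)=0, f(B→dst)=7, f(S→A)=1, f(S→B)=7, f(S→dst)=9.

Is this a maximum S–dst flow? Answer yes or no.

Residual reachable from S: {S}; dst is not reachable.
Saturated cut: S→B, S→A, S→dst with total capacity 17 = current flow value. Flow is maximum.

Yes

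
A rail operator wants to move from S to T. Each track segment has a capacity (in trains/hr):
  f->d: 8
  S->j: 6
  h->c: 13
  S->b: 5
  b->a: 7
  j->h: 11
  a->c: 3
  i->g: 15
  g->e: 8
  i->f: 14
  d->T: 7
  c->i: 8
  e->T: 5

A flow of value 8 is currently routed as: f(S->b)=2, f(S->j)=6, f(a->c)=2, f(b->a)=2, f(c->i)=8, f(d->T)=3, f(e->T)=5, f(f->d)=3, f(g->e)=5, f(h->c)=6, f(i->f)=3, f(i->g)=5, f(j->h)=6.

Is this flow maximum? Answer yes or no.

Residual reachable from S: {S, a, b, c, h, j}; T is not reachable.
Saturated cut: c->i with total capacity 8 = current flow value. Flow is maximum.

Yes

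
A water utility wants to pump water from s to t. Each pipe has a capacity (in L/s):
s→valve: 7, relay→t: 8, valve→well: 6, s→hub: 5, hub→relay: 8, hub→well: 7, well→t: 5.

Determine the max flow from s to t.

10

Augment s→hub→relay→t: bottleneck 5. Total 5.
Augment s→valve→well→t: bottleneck 5. Total 10.
No augmenting path remains in the residual graph.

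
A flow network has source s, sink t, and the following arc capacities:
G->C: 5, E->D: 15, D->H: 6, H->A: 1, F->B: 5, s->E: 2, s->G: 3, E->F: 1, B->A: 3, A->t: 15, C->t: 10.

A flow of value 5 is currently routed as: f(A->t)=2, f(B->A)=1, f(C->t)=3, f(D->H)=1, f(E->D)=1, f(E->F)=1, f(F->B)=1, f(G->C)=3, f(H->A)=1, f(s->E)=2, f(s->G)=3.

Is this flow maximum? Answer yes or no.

Residual reachable from s: {s}; t is not reachable.
Saturated cut: s->G, s->E with total capacity 5 = current flow value. Flow is maximum.

Yes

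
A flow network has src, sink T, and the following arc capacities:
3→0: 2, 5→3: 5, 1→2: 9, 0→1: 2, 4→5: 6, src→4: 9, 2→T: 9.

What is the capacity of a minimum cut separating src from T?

Max flow = 2 (via 1 augmenting path).
In the residual at optimum, the set reachable from src is {3, 4, 5, src}.
Cut edges: 3→0 (cap 2). Sum = 2.

2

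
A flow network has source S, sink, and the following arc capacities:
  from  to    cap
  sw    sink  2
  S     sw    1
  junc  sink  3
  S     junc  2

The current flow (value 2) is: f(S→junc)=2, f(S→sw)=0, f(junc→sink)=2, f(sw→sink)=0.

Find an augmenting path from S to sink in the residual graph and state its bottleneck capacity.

S→sw→sink, bottleneck 1

Residual along S→sw→sink: S→sw: 1, sw→sink: 2.
Bottleneck = min = 1.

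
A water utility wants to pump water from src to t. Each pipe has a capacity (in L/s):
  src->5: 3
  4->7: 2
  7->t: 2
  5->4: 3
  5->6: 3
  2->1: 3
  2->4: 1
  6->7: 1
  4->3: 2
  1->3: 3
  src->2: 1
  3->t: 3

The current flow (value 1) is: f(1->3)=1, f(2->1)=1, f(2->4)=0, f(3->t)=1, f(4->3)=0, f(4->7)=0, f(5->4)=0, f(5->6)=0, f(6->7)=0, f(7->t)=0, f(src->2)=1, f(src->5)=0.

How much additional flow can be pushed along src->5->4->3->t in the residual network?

Residual capacities along the path: src->5: 3, 5->4: 3, 4->3: 2, 3->t: 2.
Minimum is 2.

2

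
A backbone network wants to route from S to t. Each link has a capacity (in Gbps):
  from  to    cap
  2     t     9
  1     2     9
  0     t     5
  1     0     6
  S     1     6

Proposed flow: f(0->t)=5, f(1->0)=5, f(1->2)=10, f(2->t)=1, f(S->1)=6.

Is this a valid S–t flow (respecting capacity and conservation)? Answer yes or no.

No

Capacity violated on 1->2: flow 10 > capacity 9.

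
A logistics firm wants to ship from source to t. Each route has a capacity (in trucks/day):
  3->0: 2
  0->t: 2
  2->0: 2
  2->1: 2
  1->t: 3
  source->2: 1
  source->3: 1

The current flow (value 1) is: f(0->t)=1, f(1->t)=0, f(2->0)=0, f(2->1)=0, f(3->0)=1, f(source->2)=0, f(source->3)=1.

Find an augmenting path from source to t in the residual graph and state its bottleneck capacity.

Residual along source->2->0->t: source->2: 1, 2->0: 2, 0->t: 1.
Bottleneck = min = 1.

source->2->0->t, bottleneck 1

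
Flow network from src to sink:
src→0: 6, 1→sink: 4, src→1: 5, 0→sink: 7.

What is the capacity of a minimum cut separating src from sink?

Max flow = 10 (via 2 augmenting paths).
In the residual at optimum, the set reachable from src is {1, src}.
Cut edges: src→0 (cap 6), 1→sink (cap 4). Sum = 10.

10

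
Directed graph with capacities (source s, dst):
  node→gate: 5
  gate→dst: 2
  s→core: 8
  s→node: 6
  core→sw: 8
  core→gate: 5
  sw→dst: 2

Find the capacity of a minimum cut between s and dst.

Max flow = 4 (via 2 augmenting paths).
In the residual at optimum, the set reachable from s is {core, gate, node, s, sw}.
Cut edges: sw→dst (cap 2), gate→dst (cap 2). Sum = 4.

4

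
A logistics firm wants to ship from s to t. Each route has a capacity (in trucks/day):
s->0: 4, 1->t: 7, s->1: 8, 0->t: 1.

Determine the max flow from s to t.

8

Augment s->0->t: bottleneck 1. Total 1.
Augment s->1->t: bottleneck 7. Total 8.
No augmenting path remains in the residual graph.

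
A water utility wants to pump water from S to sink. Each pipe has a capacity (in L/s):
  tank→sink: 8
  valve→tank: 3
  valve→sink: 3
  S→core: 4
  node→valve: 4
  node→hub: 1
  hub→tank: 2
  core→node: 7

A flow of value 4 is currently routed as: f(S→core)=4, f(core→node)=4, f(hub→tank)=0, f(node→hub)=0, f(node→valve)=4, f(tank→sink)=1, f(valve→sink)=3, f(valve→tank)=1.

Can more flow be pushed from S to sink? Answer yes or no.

Residual reachable from S: {S}; sink is not reachable.
Saturated cut: S→core with total capacity 4 = current flow value. Flow is maximum.

No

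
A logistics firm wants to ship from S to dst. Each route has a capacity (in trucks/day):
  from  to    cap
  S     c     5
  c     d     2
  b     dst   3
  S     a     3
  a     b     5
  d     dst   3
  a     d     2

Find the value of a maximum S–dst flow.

5

Augment S→a→b→dst: bottleneck 3. Total 3.
Augment S→c→d→dst: bottleneck 2. Total 5.
No augmenting path remains in the residual graph.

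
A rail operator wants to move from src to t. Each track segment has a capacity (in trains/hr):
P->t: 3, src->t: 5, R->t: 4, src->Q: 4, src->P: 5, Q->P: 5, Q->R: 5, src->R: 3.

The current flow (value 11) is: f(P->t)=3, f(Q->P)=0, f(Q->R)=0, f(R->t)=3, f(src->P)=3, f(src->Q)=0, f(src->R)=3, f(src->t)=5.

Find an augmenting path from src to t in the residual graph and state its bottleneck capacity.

Residual along src->Q->R->t: src->Q: 4, Q->R: 5, R->t: 1.
Bottleneck = min = 1.

src->Q->R->t, bottleneck 1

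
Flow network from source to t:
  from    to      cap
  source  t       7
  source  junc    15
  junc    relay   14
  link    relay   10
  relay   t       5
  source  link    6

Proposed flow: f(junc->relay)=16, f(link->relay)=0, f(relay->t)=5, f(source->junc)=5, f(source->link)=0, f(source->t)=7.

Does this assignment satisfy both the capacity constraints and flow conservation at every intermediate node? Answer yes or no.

No

Capacity violated on junc->relay: flow 16 > capacity 14.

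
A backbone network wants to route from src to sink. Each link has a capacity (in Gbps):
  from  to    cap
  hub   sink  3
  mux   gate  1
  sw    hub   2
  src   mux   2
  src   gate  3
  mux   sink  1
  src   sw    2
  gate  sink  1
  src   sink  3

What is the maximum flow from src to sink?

Augment src→sink: bottleneck 3. Total 3.
Augment src→mux→sink: bottleneck 1. Total 4.
Augment src→gate→sink: bottleneck 1. Total 5.
Augment src→sw→hub→sink: bottleneck 2. Total 7.
No augmenting path remains in the residual graph.

7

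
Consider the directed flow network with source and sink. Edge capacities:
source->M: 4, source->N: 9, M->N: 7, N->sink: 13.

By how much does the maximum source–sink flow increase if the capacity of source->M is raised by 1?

0

Original max flow = 13.
Even with extra capacity on source->M, another cut of capacity 13 remains binding.
New max flow = 13. Increase = 0.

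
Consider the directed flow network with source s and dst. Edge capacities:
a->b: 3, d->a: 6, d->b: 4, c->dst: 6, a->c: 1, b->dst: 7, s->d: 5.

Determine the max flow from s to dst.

5

Augment s->d->b->dst: bottleneck 4. Total 4.
Augment s->d->a->b->dst: bottleneck 1. Total 5.
No augmenting path remains in the residual graph.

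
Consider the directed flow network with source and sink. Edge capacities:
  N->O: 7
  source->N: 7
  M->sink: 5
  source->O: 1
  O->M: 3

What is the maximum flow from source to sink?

3

Augment source->O->M->sink: bottleneck 1. Total 1.
Augment source->N->O->M->sink: bottleneck 2. Total 3.
No augmenting path remains in the residual graph.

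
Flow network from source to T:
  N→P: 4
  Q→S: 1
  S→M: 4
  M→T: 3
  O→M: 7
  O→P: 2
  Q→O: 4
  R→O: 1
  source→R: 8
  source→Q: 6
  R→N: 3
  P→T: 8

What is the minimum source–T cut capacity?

8

Max flow = 8 (via 4 augmenting paths).
In the residual at optimum, the set reachable from source is {M, O, Q, R, S, source}.
Cut edges: R→N (cap 3), O→P (cap 2), M→T (cap 3). Sum = 8.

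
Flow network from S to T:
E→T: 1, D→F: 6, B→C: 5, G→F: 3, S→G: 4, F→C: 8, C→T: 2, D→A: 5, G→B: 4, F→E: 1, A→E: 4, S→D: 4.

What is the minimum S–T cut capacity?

3

Max flow = 3 (via 2 augmenting paths).
In the residual at optimum, the set reachable from S is {A, B, C, D, E, F, G, S}.
Cut edges: C→T (cap 2), E→T (cap 1). Sum = 3.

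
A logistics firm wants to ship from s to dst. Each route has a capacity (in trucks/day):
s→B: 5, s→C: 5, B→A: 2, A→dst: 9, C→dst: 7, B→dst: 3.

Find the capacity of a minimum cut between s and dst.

Max flow = 10 (via 3 augmenting paths).
In the residual at optimum, the set reachable from s is {s}.
Cut edges: s→B (cap 5), s→C (cap 5). Sum = 10.

10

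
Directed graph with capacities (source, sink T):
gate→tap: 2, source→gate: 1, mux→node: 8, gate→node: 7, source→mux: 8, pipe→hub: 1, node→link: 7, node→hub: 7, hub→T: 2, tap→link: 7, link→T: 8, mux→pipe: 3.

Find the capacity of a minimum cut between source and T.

Max flow = 9 (via 4 augmenting paths).
In the residual at optimum, the set reachable from source is {source}.
Cut edges: source→mux (cap 8), source→gate (cap 1). Sum = 9.

9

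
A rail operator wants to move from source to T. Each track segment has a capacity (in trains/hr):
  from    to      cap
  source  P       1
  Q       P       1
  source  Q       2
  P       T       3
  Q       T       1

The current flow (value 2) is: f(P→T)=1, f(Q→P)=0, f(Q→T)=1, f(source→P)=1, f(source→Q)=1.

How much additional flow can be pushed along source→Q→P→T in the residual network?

1

Residual capacities along the path: source→Q: 1, Q→P: 1, P→T: 2.
Minimum is 1.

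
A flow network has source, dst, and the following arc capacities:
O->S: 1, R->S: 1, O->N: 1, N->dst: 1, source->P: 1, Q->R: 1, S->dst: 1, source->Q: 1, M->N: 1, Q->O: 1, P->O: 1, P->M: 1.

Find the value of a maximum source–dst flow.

Augment source->Q->R->S->dst: bottleneck 1. Total 1.
Augment source->P->O->N->dst: bottleneck 1. Total 2.
No augmenting path remains in the residual graph.

2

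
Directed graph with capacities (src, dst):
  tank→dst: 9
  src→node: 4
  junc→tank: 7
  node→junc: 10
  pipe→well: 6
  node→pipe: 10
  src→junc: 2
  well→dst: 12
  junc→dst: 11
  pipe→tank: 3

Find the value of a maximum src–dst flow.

Augment src→junc→dst: bottleneck 2. Total 2.
Augment src→node→junc→dst: bottleneck 4. Total 6.
No augmenting path remains in the residual graph.

6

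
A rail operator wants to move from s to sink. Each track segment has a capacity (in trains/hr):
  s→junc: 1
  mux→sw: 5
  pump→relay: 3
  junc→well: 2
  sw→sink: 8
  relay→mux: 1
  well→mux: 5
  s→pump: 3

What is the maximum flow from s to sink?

2

Augment s→pump→relay→mux→sw→sink: bottleneck 1. Total 1.
Augment s→junc→well→mux→sw→sink: bottleneck 1. Total 2.
No augmenting path remains in the residual graph.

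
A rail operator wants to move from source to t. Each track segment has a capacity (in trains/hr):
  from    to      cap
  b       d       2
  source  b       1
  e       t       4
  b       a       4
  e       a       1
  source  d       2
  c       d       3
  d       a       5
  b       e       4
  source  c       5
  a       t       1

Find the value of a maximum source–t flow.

2

Augment source→b→e→t: bottleneck 1. Total 1.
Augment source→d→a→t: bottleneck 1. Total 2.
No augmenting path remains in the residual graph.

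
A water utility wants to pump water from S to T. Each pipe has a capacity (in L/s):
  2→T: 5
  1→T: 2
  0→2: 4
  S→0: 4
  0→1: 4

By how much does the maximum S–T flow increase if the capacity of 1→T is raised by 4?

Original max flow = 4.
Edge 1→T does not cross the min cut (source side {S}), so extra capacity there cannot help.
New max flow = 4. Increase = 0.

0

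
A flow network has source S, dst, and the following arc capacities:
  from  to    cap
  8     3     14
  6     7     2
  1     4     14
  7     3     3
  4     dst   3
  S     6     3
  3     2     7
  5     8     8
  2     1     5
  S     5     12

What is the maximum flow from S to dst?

3

Augment S->6->7->3->2->1->4->dst: bottleneck 2. Total 2.
Augment S->5->8->3->2->1->4->dst: bottleneck 1. Total 3.
No augmenting path remains in the residual graph.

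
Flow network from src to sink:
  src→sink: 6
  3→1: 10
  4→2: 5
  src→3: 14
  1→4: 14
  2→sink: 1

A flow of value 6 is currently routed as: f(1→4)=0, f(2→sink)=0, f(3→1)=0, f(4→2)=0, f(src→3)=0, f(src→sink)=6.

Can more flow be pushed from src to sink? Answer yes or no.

Yes

Residual path src→3→1→4→2→sink has bottleneck 1 > 0.
Pushing 1 along it raises the flow to 7, so the given flow is not maximum.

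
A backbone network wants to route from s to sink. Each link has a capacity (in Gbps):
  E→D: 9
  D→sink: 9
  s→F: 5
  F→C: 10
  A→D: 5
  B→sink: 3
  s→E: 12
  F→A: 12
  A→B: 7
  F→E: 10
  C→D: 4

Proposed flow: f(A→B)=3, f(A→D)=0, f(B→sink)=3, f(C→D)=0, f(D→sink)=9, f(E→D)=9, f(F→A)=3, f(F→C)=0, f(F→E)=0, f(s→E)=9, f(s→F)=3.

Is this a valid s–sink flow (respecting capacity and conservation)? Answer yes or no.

Yes

Every edge has 0 ≤ f(e) ≤ cap(e).
At each intermediate node, inflow equals outflow.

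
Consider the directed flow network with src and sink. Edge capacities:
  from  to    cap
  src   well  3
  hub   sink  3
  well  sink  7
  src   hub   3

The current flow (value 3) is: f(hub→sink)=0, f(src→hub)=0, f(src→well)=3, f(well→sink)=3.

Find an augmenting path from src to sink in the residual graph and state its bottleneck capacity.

src→hub→sink, bottleneck 3

Residual along src→hub→sink: src→hub: 3, hub→sink: 3.
Bottleneck = min = 3.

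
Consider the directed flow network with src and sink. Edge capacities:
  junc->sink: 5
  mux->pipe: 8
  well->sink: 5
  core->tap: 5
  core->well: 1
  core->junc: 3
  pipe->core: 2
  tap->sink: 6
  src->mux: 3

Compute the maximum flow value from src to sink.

Augment src->mux->pipe->core->tap->sink: bottleneck 2. Total 2.
No augmenting path remains in the residual graph.

2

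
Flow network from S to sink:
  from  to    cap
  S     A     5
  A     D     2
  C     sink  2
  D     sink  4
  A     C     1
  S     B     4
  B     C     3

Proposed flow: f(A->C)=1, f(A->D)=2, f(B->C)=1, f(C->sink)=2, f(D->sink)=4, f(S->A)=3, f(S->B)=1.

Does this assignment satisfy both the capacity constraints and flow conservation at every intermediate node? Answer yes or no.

No

Conservation fails at D: inflow 2 ≠ outflow 4.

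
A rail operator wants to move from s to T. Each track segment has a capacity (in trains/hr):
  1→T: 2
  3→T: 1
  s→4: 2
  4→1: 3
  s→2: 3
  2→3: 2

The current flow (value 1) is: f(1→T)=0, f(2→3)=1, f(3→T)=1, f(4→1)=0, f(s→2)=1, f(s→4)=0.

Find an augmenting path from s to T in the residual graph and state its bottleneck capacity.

s→4→1→T, bottleneck 2

Residual along s→4→1→T: s→4: 2, 4→1: 3, 1→T: 2.
Bottleneck = min = 2.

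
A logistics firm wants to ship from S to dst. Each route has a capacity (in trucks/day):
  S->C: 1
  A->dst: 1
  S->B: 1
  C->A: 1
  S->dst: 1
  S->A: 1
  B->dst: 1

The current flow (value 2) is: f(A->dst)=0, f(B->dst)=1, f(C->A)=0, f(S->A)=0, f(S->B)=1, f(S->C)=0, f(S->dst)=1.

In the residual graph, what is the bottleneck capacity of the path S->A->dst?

Residual capacities along the path: S->A: 1, A->dst: 1.
Minimum is 1.

1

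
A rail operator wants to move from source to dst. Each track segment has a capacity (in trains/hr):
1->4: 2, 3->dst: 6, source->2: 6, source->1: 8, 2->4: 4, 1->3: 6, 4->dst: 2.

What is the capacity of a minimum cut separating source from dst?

Max flow = 8 (via 2 augmenting paths).
In the residual at optimum, the set reachable from source is {1, 2, 4, source}.
Cut edges: 1->3 (cap 6), 4->dst (cap 2). Sum = 8.

8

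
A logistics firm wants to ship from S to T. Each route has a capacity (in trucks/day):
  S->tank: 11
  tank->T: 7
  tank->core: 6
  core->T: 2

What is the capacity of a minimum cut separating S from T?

Max flow = 9 (via 2 augmenting paths).
In the residual at optimum, the set reachable from S is {S, core, tank}.
Cut edges: tank->T (cap 7), core->T (cap 2). Sum = 9.

9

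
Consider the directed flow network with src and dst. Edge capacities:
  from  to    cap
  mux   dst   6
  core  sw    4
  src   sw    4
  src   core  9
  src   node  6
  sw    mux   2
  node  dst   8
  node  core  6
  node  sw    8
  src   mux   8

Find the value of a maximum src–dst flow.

12

Augment src->node->dst: bottleneck 6. Total 6.
Augment src->mux->dst: bottleneck 6. Total 12.
No augmenting path remains in the residual graph.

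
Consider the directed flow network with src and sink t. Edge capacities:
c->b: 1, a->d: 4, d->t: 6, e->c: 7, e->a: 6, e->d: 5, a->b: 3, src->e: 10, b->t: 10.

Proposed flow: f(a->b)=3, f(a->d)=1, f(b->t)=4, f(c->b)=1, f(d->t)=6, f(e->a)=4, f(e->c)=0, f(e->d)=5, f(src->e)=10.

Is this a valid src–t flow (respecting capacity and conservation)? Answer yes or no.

Conservation fails at e: inflow 10 ≠ outflow 9.

No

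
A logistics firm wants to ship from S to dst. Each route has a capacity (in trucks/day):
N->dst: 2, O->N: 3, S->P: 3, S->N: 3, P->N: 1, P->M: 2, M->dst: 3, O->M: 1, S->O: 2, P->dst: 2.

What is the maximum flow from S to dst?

Augment S->P->dst: bottleneck 2. Total 2.
Augment S->N->dst: bottleneck 2. Total 4.
Augment S->O->M->dst: bottleneck 1. Total 5.
Augment S->P->M->dst: bottleneck 1. Total 6.
No augmenting path remains in the residual graph.

6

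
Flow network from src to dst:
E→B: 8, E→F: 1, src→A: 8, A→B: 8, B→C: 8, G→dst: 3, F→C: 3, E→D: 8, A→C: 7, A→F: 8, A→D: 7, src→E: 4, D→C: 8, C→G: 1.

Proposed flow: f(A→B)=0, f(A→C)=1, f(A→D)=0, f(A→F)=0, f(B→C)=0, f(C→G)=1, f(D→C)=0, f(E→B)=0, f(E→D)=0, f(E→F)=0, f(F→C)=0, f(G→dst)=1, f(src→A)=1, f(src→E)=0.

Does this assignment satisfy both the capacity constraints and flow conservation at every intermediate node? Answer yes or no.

Yes

Every edge has 0 ≤ f(e) ≤ cap(e).
At each intermediate node, inflow equals outflow.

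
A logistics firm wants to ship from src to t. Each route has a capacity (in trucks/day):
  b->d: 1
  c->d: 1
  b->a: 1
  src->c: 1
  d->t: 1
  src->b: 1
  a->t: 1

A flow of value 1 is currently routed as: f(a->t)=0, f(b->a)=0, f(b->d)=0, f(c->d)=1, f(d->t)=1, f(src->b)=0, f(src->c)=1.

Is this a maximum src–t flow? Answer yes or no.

Residual path src->b->a->t has bottleneck 1 > 0.
Pushing 1 along it raises the flow to 2, so the given flow is not maximum.

No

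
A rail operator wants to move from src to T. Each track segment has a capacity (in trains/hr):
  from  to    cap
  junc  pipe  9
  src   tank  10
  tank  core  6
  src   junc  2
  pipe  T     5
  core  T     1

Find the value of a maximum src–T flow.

3

Augment src→tank→core→T: bottleneck 1. Total 1.
Augment src→junc→pipe→T: bottleneck 2. Total 3.
No augmenting path remains in the residual graph.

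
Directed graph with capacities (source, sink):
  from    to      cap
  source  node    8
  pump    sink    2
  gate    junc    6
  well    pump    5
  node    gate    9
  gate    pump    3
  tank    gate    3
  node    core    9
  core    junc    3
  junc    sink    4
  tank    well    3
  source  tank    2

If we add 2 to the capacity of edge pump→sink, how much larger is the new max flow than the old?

Original max flow = 6.
After raising cap(pump→sink), augmenting paths through that edge carry 2 more units.
New max flow = 8. Increase = 2.

2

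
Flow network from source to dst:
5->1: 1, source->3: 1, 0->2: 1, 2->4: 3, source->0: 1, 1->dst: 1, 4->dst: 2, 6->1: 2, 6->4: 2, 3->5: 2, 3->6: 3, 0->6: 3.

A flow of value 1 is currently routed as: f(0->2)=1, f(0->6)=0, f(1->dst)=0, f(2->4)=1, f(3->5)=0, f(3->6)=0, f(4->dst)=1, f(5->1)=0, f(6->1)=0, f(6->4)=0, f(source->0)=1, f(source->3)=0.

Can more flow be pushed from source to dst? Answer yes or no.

Yes

Residual path source->3->6->4->dst has bottleneck 1 > 0.
Pushing 1 along it raises the flow to 2, so the given flow is not maximum.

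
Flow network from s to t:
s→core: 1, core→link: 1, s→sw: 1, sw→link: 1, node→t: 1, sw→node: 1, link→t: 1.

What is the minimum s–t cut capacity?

Max flow = 2 (via 2 augmenting paths).
In the residual at optimum, the set reachable from s is {s}.
Cut edges: s→sw (cap 1), s→core (cap 1). Sum = 2.

2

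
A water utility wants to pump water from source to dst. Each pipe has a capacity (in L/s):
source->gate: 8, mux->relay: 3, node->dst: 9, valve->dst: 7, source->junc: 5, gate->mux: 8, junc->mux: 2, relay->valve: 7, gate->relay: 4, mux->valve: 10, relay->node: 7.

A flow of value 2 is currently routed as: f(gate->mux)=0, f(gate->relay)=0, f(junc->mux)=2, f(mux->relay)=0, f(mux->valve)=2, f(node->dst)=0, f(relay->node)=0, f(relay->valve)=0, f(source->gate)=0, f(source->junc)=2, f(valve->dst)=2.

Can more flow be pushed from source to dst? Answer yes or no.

Residual path source->gate->mux->valve->dst has bottleneck 5 > 0.
Pushing 5 along it raises the flow to 7, so the given flow is not maximum.

Yes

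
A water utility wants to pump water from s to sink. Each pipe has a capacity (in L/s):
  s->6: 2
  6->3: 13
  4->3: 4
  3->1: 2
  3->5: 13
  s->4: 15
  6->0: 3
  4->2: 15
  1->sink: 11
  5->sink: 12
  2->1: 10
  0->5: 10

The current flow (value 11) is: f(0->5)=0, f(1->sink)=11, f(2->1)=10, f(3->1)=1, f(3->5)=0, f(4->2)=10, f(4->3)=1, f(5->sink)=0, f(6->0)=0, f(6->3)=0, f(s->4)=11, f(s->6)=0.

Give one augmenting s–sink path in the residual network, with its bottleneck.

Residual along s->4->3->5->sink: s->4: 4, 4->3: 3, 3->5: 13, 5->sink: 12.
Bottleneck = min = 3.

s->4->3->5->sink, bottleneck 3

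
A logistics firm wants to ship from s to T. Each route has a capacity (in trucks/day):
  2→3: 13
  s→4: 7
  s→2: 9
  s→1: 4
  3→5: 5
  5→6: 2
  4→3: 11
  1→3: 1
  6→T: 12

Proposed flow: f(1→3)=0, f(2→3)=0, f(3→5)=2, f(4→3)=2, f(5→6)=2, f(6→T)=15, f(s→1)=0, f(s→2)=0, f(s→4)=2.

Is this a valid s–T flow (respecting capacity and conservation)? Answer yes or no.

No

Capacity violated on 6→T: flow 15 > capacity 12.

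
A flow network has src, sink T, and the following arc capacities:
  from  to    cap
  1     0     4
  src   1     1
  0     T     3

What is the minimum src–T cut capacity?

Max flow = 1 (via 1 augmenting path).
In the residual at optimum, the set reachable from src is {src}.
Cut edges: src→1 (cap 1). Sum = 1.

1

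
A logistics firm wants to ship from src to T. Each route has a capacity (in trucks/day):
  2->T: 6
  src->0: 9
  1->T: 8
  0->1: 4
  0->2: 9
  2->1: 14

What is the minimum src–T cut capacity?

Max flow = 9 (via 2 augmenting paths).
In the residual at optimum, the set reachable from src is {src}.
Cut edges: src->0 (cap 9). Sum = 9.

9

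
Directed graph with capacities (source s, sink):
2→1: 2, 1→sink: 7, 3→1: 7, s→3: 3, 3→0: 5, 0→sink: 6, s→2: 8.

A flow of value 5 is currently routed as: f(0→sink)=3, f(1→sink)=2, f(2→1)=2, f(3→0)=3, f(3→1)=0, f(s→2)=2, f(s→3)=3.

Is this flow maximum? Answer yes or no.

Yes

Residual reachable from s: {2, s}; sink is not reachable.
Saturated cut: s→3, 2→1 with total capacity 5 = current flow value. Flow is maximum.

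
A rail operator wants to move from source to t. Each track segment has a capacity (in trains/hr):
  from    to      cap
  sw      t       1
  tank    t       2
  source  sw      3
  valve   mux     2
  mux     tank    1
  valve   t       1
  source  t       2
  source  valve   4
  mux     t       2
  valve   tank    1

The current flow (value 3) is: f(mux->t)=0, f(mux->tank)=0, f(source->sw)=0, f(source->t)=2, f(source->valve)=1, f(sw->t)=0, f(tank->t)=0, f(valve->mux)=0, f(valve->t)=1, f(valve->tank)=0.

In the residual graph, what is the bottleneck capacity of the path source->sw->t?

Residual capacities along the path: source->sw: 3, sw->t: 1.
Minimum is 1.

1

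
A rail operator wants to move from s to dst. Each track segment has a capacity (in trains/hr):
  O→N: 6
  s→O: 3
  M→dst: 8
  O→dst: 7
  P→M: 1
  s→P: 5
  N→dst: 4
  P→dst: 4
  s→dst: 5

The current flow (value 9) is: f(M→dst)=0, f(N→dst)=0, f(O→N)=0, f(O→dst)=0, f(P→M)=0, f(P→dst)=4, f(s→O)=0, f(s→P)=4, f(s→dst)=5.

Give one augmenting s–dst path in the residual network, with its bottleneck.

Residual along s→O→dst: s→O: 3, O→dst: 7.
Bottleneck = min = 3.

s→O→dst, bottleneck 3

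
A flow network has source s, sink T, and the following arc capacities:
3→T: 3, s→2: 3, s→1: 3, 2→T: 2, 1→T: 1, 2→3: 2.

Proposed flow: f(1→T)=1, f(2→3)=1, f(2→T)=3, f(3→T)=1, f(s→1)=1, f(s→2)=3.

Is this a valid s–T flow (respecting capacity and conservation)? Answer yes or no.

No

Capacity violated on 2→T: flow 3 > capacity 2.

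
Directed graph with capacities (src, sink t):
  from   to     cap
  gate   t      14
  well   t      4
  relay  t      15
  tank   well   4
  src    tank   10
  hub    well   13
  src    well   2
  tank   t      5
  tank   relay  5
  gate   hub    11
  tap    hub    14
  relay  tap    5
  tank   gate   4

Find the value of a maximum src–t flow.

12

Augment src→tank→t: bottleneck 5. Total 5.
Augment src→well→t: bottleneck 2. Total 7.
Augment src→tank→relay→t: bottleneck 5. Total 12.
No augmenting path remains in the residual graph.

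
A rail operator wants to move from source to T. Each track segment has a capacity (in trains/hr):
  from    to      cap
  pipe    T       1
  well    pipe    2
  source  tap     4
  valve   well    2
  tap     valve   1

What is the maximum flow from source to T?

Augment source→tap→valve→well→pipe→T: bottleneck 1. Total 1.
No augmenting path remains in the residual graph.

1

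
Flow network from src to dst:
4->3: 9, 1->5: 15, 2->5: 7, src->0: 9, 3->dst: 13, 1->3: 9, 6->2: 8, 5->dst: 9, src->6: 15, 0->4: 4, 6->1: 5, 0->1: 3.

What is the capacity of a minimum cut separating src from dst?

19

Max flow = 19 (via 4 augmenting paths).
In the residual at optimum, the set reachable from src is {0, 2, 6, src}.
Cut edges: 0->4 (cap 4), 0->1 (cap 3), 6->1 (cap 5), 2->5 (cap 7). Sum = 19.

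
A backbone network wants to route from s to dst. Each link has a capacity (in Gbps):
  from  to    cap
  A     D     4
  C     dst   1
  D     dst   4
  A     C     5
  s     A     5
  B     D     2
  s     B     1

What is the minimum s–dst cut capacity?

Max flow = 5 (via 3 augmenting paths).
In the residual at optimum, the set reachable from s is {A, B, C, D, s}.
Cut edges: D→dst (cap 4), C→dst (cap 1). Sum = 5.

5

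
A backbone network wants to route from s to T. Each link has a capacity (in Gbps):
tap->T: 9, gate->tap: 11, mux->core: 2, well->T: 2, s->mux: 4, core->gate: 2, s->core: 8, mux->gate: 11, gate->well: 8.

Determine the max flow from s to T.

Augment s->mux->gate->well->T: bottleneck 2. Total 2.
Augment s->mux->gate->tap->T: bottleneck 2. Total 4.
Augment s->core->gate->tap->T: bottleneck 2. Total 6.
No augmenting path remains in the residual graph.

6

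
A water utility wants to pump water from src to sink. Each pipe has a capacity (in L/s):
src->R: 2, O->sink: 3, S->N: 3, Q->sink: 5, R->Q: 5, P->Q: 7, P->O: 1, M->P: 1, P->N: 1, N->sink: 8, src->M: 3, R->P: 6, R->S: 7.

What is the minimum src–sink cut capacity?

3

Max flow = 3 (via 2 augmenting paths).
In the residual at optimum, the set reachable from src is {M, src}.
Cut edges: src->R (cap 2), M->P (cap 1). Sum = 3.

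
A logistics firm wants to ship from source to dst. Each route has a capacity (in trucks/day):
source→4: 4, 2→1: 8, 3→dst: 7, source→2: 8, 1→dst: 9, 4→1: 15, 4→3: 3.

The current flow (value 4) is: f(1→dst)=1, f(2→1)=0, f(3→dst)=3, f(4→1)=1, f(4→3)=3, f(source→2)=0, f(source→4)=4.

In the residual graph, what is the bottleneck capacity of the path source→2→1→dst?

Residual capacities along the path: source→2: 8, 2→1: 8, 1→dst: 8.
Minimum is 8.

8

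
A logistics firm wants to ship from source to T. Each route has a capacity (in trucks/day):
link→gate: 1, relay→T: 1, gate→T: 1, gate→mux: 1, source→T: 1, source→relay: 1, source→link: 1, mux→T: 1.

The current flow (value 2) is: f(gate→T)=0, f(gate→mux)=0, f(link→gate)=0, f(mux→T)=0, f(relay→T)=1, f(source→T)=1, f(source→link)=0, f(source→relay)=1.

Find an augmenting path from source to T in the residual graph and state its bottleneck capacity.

source→link→gate→T, bottleneck 1

Residual along source→link→gate→T: source→link: 1, link→gate: 1, gate→T: 1.
Bottleneck = min = 1.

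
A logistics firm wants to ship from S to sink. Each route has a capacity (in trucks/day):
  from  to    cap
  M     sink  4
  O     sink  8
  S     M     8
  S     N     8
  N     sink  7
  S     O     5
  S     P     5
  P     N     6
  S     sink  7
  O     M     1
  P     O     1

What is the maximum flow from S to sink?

24

Augment S->sink: bottleneck 7. Total 7.
Augment S->N->sink: bottleneck 7. Total 14.
Augment S->O->sink: bottleneck 5. Total 19.
Augment S->M->sink: bottleneck 4. Total 23.
Augment S->P->O->sink: bottleneck 1. Total 24.
No augmenting path remains in the residual graph.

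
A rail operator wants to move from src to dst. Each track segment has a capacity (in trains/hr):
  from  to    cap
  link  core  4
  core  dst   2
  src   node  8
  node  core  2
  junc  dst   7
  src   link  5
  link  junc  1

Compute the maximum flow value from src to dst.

Augment src→link→junc→dst: bottleneck 1. Total 1.
Augment src→link→core→dst: bottleneck 2. Total 3.
No augmenting path remains in the residual graph.

3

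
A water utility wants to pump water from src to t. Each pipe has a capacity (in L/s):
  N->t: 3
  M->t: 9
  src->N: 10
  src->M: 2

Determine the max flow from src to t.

Augment src->N->t: bottleneck 3. Total 3.
Augment src->M->t: bottleneck 2. Total 5.
No augmenting path remains in the residual graph.

5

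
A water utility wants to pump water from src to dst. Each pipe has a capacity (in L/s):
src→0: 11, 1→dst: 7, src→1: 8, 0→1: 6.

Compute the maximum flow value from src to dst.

Augment src→1→dst: bottleneck 7. Total 7.
No augmenting path remains in the residual graph.

7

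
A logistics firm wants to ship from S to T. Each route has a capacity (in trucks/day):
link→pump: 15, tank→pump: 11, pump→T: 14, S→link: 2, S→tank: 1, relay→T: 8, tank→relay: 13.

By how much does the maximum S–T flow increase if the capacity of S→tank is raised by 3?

3

Original max flow = 3.
After raising cap(S→tank), augmenting paths through that edge carry 3 more units.
New max flow = 6. Increase = 3.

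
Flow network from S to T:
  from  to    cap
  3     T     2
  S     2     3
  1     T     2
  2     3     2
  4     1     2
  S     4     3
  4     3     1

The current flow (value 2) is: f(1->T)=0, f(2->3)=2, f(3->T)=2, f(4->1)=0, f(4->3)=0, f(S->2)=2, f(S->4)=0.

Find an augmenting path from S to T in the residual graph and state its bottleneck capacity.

S->4->1->T, bottleneck 2

Residual along S->4->1->T: S->4: 3, 4->1: 2, 1->T: 2.
Bottleneck = min = 2.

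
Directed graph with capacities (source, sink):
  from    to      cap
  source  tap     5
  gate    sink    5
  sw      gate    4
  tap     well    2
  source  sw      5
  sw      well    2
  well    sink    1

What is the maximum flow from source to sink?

5

Augment source->tap->well->sink: bottleneck 1. Total 1.
Augment source->sw->gate->sink: bottleneck 4. Total 5.
No augmenting path remains in the residual graph.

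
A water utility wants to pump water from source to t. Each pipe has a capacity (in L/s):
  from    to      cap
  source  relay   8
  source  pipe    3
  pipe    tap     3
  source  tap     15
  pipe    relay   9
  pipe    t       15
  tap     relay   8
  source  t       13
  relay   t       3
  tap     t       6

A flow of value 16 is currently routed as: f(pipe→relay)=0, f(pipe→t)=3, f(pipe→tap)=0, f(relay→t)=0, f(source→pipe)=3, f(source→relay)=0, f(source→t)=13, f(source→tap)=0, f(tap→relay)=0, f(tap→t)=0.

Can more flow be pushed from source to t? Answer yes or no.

Yes

Residual path source→tap→t has bottleneck 6 > 0.
Pushing 6 along it raises the flow to 22, so the given flow is not maximum.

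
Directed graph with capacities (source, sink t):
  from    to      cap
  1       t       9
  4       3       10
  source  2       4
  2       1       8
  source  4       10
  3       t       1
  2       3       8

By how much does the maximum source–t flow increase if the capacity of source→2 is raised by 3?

3

Original max flow = 5.
After raising cap(source→2), augmenting paths through that edge carry 3 more units.
New max flow = 8. Increase = 3.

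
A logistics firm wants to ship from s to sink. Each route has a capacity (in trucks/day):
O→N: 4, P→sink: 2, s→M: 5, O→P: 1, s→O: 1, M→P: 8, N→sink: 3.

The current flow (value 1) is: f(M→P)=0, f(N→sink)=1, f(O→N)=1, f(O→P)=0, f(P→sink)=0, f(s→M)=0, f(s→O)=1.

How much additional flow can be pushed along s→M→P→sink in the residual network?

Residual capacities along the path: s→M: 5, M→P: 8, P→sink: 2.
Minimum is 2.

2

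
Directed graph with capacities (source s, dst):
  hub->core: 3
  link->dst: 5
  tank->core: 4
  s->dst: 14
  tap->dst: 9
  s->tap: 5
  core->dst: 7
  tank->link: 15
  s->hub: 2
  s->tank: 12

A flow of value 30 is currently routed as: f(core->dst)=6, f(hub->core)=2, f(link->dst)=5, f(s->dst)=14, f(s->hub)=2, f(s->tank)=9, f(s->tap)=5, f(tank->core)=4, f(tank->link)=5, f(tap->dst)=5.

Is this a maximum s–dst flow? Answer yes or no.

Yes

Residual reachable from s: {link, s, tank}; dst is not reachable.
Saturated cut: s->hub, s->tap, s->dst, tank->core, link->dst with total capacity 30 = current flow value. Flow is maximum.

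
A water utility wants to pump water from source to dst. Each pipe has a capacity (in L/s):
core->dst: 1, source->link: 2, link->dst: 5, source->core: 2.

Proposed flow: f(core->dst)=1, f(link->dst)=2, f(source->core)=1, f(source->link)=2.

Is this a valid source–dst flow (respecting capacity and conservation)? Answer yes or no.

Every edge has 0 ≤ f(e) ≤ cap(e).
At each intermediate node, inflow equals outflow.

Yes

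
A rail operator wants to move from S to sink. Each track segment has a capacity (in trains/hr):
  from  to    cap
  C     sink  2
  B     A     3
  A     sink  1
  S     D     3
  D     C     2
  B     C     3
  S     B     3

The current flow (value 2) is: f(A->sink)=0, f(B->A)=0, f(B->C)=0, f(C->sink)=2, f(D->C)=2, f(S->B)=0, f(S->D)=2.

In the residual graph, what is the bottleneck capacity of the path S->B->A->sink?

Residual capacities along the path: S->B: 3, B->A: 3, A->sink: 1.
Minimum is 1.

1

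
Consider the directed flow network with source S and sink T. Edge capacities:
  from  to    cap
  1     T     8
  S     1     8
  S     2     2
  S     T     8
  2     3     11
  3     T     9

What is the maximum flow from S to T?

18

Augment S→T: bottleneck 8. Total 8.
Augment S→1→T: bottleneck 8. Total 16.
Augment S→2→3→T: bottleneck 2. Total 18.
No augmenting path remains in the residual graph.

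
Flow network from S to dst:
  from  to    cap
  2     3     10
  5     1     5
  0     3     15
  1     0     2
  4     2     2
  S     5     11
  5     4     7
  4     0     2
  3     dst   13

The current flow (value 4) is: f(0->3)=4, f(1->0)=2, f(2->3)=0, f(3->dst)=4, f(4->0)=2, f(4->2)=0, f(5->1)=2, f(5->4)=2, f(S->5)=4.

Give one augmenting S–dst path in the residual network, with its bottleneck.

S->5->4->2->3->dst, bottleneck 2

Residual along S->5->4->2->3->dst: S->5: 7, 5->4: 5, 4->2: 2, 2->3: 10, 3->dst: 9.
Bottleneck = min = 2.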